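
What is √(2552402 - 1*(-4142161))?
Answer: √6694563 ≈ 2587.4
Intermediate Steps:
√(2552402 - 1*(-4142161)) = √(2552402 + 4142161) = √6694563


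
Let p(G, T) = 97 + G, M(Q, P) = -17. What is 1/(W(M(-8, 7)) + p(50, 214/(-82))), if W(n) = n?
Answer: 1/130 ≈ 0.0076923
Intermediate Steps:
1/(W(M(-8, 7)) + p(50, 214/(-82))) = 1/(-17 + (97 + 50)) = 1/(-17 + 147) = 1/130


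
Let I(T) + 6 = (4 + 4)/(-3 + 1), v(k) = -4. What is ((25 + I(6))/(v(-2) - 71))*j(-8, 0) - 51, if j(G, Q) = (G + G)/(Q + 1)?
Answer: -239/5 ≈ -47.800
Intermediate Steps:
j(G, Q) = 2*G/(1 + Q) (j(G, Q) = (2*G)/(1 + Q) = 2*G/(1 + Q))
I(T) = -10 (I(T) = -6 + (4 + 4)/(-3 + 1) = -6 + 8/(-2) = -6 + 8*(-1/2) = -6 - 4 = -10)
((25 + I(6))/(v(-2) - 71))*j(-8, 0) - 51 = ((25 - 10)/(-4 - 71))*(2*(-8)/(1 + 0)) - 51 = (15/(-75))*(2*(-8)/1) - 51 = (15*(-1/75))*(2*(-8)*1) - 51 = -1/5*(-16) - 51 = 16/5 - 51 = -239/5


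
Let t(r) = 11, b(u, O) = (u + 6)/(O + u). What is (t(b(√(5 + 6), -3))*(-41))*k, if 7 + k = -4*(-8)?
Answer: -11275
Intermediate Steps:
b(u, O) = (6 + u)/(O + u)
k = 25 (k = -7 - 4*(-8) = -7 + 32 = 25)
(t(b(√(5 + 6), -3))*(-41))*k = (11*(-41))*25 = -451*25 = -11275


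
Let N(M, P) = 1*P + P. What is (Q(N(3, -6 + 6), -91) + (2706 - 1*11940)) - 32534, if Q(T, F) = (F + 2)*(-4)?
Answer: -41412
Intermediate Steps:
N(M, P) = 2*P (N(M, P) = P + P = 2*P)
Q(T, F) = -8 - 4*F (Q(T, F) = (2 + F)*(-4) = -8 - 4*F)
(Q(N(3, -6 + 6), -91) + (2706 - 1*11940)) - 32534 = ((-8 - 4*(-91)) + (2706 - 1*11940)) - 32534 = ((-8 + 364) + (2706 - 11940)) - 32534 = (356 - 9234) - 32534 = -8878 - 32534 = -41412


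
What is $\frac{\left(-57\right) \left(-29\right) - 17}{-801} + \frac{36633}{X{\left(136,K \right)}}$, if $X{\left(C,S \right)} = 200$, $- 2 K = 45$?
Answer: $\frac{29015833}{160200} \approx 181.12$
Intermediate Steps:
$K = - \frac{45}{2}$ ($K = \left(- \frac{1}{2}\right) 45 = - \frac{45}{2} \approx -22.5$)
$\frac{\left(-57\right) \left(-29\right) - 17}{-801} + \frac{36633}{X{\left(136,K \right)}} = \frac{\left(-57\right) \left(-29\right) - 17}{-801} + \frac{36633}{200} = \left(1653 - 17\right) \left(- \frac{1}{801}\right) + 36633 \cdot \frac{1}{200} = 1636 \left(- \frac{1}{801}\right) + \frac{36633}{200} = - \frac{1636}{801} + \frac{36633}{200} = \frac{29015833}{160200}$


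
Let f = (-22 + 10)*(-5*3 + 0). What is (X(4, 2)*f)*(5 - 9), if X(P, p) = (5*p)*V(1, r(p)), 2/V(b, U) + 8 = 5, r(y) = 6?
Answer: 4800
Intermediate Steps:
V(b, U) = -2/3 (V(b, U) = 2/(-8 + 5) = 2/(-3) = 2*(-1/3) = -2/3)
X(P, p) = -10*p/3 (X(P, p) = (5*p)*(-2/3) = -10*p/3)
f = 180 (f = -12*(-15 + 0) = -12*(-15) = 180)
(X(4, 2)*f)*(5 - 9) = (-10/3*2*180)*(5 - 9) = -20/3*180*(-4) = -1200*(-4) = 4800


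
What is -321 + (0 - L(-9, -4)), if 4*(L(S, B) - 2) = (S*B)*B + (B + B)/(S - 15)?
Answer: -3445/12 ≈ -287.08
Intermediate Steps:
L(S, B) = 2 + B/(2*(-15 + S)) + S*B²/4 (L(S, B) = 2 + ((S*B)*B + (B + B)/(S - 15))/4 = 2 + ((B*S)*B + (2*B)/(-15 + S))/4 = 2 + (S*B² + 2*B/(-15 + S))/4 = 2 + (B/(2*(-15 + S)) + S*B²/4) = 2 + B/(2*(-15 + S)) + S*B²/4)
-321 + (0 - L(-9, -4)) = -321 + (0 - (-120 + 2*(-4) + 8*(-9) + (-4)²*(-9)² - 15*(-9)*(-4)²)/(4*(-15 - 9))) = -321 + (0 - (-120 - 8 - 72 + 16*81 - 15*(-9)*16)/(4*(-24))) = -321 + (0 - (-1)*(-120 - 8 - 72 + 1296 + 2160)/(4*24)) = -321 + (0 - (-1)*3256/(4*24)) = -321 + (0 - 1*(-407/12)) = -321 + (0 + 407/12) = -321 + 407/12 = -3445/12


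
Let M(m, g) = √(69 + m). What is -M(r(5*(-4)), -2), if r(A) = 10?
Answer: -√79 ≈ -8.8882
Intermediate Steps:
-M(r(5*(-4)), -2) = -√(69 + 10) = -√79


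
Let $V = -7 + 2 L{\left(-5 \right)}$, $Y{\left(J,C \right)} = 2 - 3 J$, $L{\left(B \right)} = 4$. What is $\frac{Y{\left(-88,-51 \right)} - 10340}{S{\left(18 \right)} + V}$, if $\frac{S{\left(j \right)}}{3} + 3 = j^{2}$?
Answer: $- \frac{5037}{482} \approx -10.45$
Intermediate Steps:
$S{\left(j \right)} = -9 + 3 j^{2}$
$V = 1$ ($V = -7 + 2 \cdot 4 = -7 + 8 = 1$)
$\frac{Y{\left(-88,-51 \right)} - 10340}{S{\left(18 \right)} + V} = \frac{\left(2 - -264\right) - 10340}{\left(-9 + 3 \cdot 18^{2}\right) + 1} = \frac{\left(2 + 264\right) - 10340}{\left(-9 + 3 \cdot 324\right) + 1} = \frac{266 - 10340}{\left(-9 + 972\right) + 1} = \frac{1}{963 + 1} \left(-10074\right) = \frac{1}{964} \left(-10074\right) = - \frac{5037}{482}$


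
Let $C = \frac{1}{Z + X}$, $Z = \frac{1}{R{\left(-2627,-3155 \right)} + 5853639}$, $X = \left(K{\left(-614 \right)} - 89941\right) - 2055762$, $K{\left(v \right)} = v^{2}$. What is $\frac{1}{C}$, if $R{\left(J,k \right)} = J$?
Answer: $- \frac{10348725881483}{5851012} \approx -1.7687 \cdot 10^{6}$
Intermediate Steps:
$X = -1768707$ ($X = \left(\left(-614\right)^{2} - 89941\right) - 2055762 = \left(376996 - 89941\right) - 2055762 = 287055 - 2055762 = -1768707$)
$Z = \frac{1}{5851012}$ ($Z = \frac{1}{-2627 + 5853639} = \frac{1}{5851012} \approx 1.7091 \cdot 10^{-7}$)
$C = - \frac{5851012}{10348725881483}$ ($C = \frac{1}{\frac{1}{5851012} - 1768707} = \frac{1}{- \frac{10348725881483}{5851012}} = - \frac{5851012}{10348725881483} \approx -5.6538 \cdot 10^{-7}$)
$\frac{1}{C} = \frac{1}{- \frac{5851012}{10348725881483}} = - \frac{10348725881483}{5851012}$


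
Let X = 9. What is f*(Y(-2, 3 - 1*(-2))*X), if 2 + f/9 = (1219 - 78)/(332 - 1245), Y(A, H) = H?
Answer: -1201635/913 ≈ -1316.1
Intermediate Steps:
f = -26703/913 (f = -18 + 9*((1219 - 78)/(332 - 1245)) = -18 + 9*(1141/(-913)) = -18 + 9*(1141*(-1/913)) = -18 + 9*(-1141/913) = -18 - 10269/913 = -26703/913 ≈ -29.248)
f*(Y(-2, 3 - 1*(-2))*X) = -26703*(3 - 1*(-2))*9/913 = -26703*(3 + 2)*9/913 = -133515*9/913 = -26703/913*45 = -1201635/913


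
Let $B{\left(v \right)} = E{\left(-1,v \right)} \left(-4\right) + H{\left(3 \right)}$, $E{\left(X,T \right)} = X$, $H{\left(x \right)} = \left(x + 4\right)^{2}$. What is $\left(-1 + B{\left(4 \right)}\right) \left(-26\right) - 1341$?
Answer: $-2693$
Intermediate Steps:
$H{\left(x \right)} = \left(4 + x\right)^{2}$
$B{\left(v \right)} = 53$ ($B{\left(v \right)} = \left(-1\right) \left(-4\right) + \left(4 + 3\right)^{2} = 4 + 7^{2} = 4 + 49 = 53$)
$\left(-1 + B{\left(4 \right)}\right) \left(-26\right) - 1341 = \left(-1 + 53\right) \left(-26\right) - 1341 = 52 \left(-26\right) - 1341 = -1352 - 1341 = -2693$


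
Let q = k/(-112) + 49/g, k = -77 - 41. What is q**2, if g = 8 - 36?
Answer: 1521/3136 ≈ 0.48501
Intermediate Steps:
k = -118
g = -28
q = -39/56 (q = -118/(-112) + 49/(-28) = -118*(-1/112) + 49*(-1/28) = 59/56 - 7/4 = -39/56 ≈ -0.69643)
q**2 = (-39/56)**2 = 1521/3136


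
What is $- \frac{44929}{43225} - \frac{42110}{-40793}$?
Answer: $- \frac{662313}{92804075} \approx -0.0071367$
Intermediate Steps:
$- \frac{44929}{43225} - \frac{42110}{-40793} = \left(-44929\right) \frac{1}{43225} - - \frac{42110}{40793} = - \frac{44929}{43225} + \frac{42110}{40793} = - \frac{662313}{92804075}$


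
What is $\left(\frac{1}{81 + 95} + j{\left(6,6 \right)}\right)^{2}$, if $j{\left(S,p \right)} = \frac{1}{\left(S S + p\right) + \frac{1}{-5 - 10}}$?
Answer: $\frac{10686361}{12255375616} \approx 0.00087197$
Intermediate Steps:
$j{\left(S,p \right)} = \frac{1}{- \frac{1}{15} + p + S^{2}}$ ($j{\left(S,p \right)} = \frac{1}{\left(S^{2} + p\right) + \frac{1}{-15}} = \frac{1}{\left(p + S^{2}\right) - \frac{1}{15}} = \frac{1}{- \frac{1}{15} + p + S^{2}}$)
$\left(\frac{1}{81 + 95} + j{\left(6,6 \right)}\right)^{2} = \left(\frac{1}{81 + 95} + \frac{15}{-1 + 15 \cdot 6 + 15 \cdot 6^{2}}\right)^{2} = \left(\frac{1}{176} + \frac{15}{-1 + 90 + 15 \cdot 36}\right)^{2} = \left(\frac{1}{176} + \frac{15}{-1 + 90 + 540}\right)^{2} = \left(\frac{1}{176} + \frac{15}{629}\right)^{2} = \left(\frac{3269}{110704}\right)^{2} = \frac{10686361}{12255375616}$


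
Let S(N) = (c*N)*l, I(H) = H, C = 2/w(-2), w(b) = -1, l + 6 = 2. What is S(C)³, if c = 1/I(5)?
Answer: 512/125 ≈ 4.0960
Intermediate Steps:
l = -4 (l = -6 + 2 = -4)
C = -2 (C = 2/(-1) = 2*(-1) = -2)
c = ⅕ (c = 1/5 = ⅕ ≈ 0.20000)
S(N) = -4*N/5 (S(N) = (N/5)*(-4) = -4*N/5)
S(C)³ = (-⅘*(-2))³ = (8/5)³ = 512/125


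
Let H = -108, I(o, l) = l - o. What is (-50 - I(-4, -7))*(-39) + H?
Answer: 1725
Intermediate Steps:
(-50 - I(-4, -7))*(-39) + H = (-50 - (-7 - 1*(-4)))*(-39) - 108 = (-50 - (-7 + 4))*(-39) - 108 = (-50 - 1*(-3))*(-39) - 108 = (-50 + 3)*(-39) - 108 = -47*(-39) - 108 = 1833 - 108 = 1725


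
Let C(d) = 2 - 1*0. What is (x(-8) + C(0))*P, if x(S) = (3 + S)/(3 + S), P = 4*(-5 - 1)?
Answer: -72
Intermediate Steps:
C(d) = 2 (C(d) = 2 + 0 = 2)
P = -24 (P = 4*(-6) = -24)
x(S) = 1
(x(-8) + C(0))*P = (1 + 2)*(-24) = 3*(-24) = -72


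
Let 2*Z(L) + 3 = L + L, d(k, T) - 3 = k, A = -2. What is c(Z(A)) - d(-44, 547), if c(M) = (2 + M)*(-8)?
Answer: 53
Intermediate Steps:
d(k, T) = 3 + k
Z(L) = -3/2 + L (Z(L) = -3/2 + (L + L)/2 = -3/2 + (2*L)/2 = -3/2 + L)
c(M) = -16 - 8*M
c(Z(A)) - d(-44, 547) = (-16 - 8*(-3/2 - 2)) - (3 - 44) = (-16 - 8*(-7/2)) - 1*(-41) = (-16 + 28) + 41 = 12 + 41 = 53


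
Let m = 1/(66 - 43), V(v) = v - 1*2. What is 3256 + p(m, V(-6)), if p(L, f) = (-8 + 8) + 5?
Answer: 3261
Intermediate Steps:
V(v) = -2 + v (V(v) = v - 2 = -2 + v)
m = 1/23 ≈ 0.043478
p(L, f) = 5 (p(L, f) = 0 + 5 = 5)
3256 + p(m, V(-6)) = 3256 + 5 = 3261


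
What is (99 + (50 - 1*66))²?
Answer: 6889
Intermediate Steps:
(99 + (50 - 1*66))² = (99 + (50 - 66))² = (99 - 16)² = 83² = 6889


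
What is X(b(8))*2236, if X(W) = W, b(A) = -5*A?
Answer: -89440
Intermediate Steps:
X(b(8))*2236 = -5*8*2236 = -40*2236 = -89440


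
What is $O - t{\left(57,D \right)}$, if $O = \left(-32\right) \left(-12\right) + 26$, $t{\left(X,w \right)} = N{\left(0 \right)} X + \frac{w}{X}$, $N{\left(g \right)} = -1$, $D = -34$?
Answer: $\frac{26653}{57} \approx 467.6$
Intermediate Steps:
$t{\left(X,w \right)} = - X + \frac{w}{X}$
$O = 410$ ($O = 384 + 26 = 410$)
$O - t{\left(57,D \right)} = 410 - \left(\left(-1\right) 57 - \frac{34}{57}\right) = 410 - \left(-57 - \frac{34}{57}\right) = 410 - - \frac{3283}{57} = 410 + \frac{3283}{57} = \frac{26653}{57}$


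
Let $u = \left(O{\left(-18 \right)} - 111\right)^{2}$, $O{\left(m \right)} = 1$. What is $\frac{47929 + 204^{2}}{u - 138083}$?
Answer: $- \frac{89545}{125983} \approx -0.71077$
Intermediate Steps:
$u = 12100$ ($u = \left(1 - 111\right)^{2} = \left(-110\right)^{2} = 12100$)
$\frac{47929 + 204^{2}}{u - 138083} = \frac{47929 + 204^{2}}{12100 - 138083} = \frac{47929 + 41616}{-125983} = 89545 \left(- \frac{1}{125983}\right) = - \frac{89545}{125983}$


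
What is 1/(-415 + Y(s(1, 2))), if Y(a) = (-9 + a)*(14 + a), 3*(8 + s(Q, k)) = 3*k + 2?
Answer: -9/4853 ≈ -0.0018545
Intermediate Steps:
s(Q, k) = -22/3 + k (s(Q, k) = -8 + (3*k + 2)/3 = -8 + (2 + 3*k)/3 = -8 + (2/3 + k) = -22/3 + k)
1/(-415 + Y(s(1, 2))) = 1/(-415 + (-126 + (-22/3 + 2)**2 + 5*(-22/3 + 2))) = 1/(-415 + (-126 + (-16/3)**2 + 5*(-16/3))) = 1/(-415 + (-126 + 256/9 - 80/3)) = 1/(-415 - 1118/9) = 1/(-4853/9) = -9/4853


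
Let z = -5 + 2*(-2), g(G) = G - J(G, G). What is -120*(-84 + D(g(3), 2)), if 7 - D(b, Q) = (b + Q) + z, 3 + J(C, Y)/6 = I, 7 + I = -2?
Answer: 17400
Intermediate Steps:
I = -9 (I = -7 - 2 = -9)
J(C, Y) = -72 (J(C, Y) = -18 + 6*(-9) = -18 - 54 = -72)
g(G) = 72 + G (g(G) = G - 1*(-72) = G + 72 = 72 + G)
z = -9 (z = -5 - 4 = -9)
D(b, Q) = 16 - Q - b (D(b, Q) = 7 - ((b + Q) - 9) = 7 - ((Q + b) - 9) = 7 - (-9 + Q + b) = 7 + (9 - Q - b) = 16 - Q - b)
-120*(-84 + D(g(3), 2)) = -120*(-84 + (16 - 1*2 - (72 + 3))) = -120*(-84 + (16 - 2 - 1*75)) = -120*(-84 + (16 - 2 - 75)) = -120*(-84 - 61) = -120*(-145) = 17400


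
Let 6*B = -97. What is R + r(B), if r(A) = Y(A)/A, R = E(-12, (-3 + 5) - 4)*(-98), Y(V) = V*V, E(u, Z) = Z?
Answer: 1079/6 ≈ 179.83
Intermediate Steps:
B = -97/6 (B = (⅙)*(-97) = -97/6 ≈ -16.167)
Y(V) = V²
R = 196 (R = ((-3 + 5) - 4)*(-98) = (2 - 4)*(-98) = -2*(-98) = 196)
r(A) = A (r(A) = A²/A = A)
R + r(B) = 196 - 97/6 = 1079/6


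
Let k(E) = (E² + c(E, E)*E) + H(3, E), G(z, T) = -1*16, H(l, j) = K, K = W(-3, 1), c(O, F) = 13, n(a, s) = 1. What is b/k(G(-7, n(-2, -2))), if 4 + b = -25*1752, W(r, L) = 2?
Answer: -21902/25 ≈ -876.08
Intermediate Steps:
b = -43804 (b = -4 - 25*1752 = -4 - 43800 = -43804)
K = 2
H(l, j) = 2
G(z, T) = -16
k(E) = 2 + E² + 13*E (k(E) = (E² + 13*E) + 2 = 2 + E² + 13*E)
b/k(G(-7, n(-2, -2))) = -43804/(2 + (-16)² + 13*(-16)) = -43804/(2 + 256 - 208) = -43804/50 = -43804*1/50 = -21902/25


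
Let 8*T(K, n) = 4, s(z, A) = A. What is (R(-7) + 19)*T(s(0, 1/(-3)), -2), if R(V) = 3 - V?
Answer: 29/2 ≈ 14.500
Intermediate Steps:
T(K, n) = 1/2 (T(K, n) = (1/8)*4 = 1/2)
(R(-7) + 19)*T(s(0, 1/(-3)), -2) = ((3 - 1*(-7)) + 19)*(1/2) = ((3 + 7) + 19)*(1/2) = (10 + 19)*(1/2) = 29*(1/2) = 29/2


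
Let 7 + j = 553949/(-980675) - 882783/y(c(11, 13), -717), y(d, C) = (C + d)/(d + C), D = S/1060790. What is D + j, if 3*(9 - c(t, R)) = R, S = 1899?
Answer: -183671680154405077/208058046650 ≈ -8.8279e+5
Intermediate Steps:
c(t, R) = 9 - R/3
D = 1899/1060790 ≈ 0.0017902
y(d, C) = 1 (y(d, C) = (C + d)/(C + d) = 1)
j = -865730637199/980675 (j = -7 + (553949/(-980675) - 882783/1) = -7 + (553949*(-1/980675) - 882783*1) = -7 + (-553949/980675 - 882783) = -7 - 865723772474/980675 = -865730637199/980675 ≈ -8.8279e+5)
D + j = 1899/1060790 - 865730637199/980675 = -183671680154405077/208058046650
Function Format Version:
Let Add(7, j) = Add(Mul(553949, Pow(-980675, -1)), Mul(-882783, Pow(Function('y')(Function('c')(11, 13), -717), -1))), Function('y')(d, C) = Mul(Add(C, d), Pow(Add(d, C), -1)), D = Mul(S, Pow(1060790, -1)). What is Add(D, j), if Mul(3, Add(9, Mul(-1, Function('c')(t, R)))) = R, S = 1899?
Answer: Rational(-183671680154405077, 208058046650) ≈ -8.8279e+5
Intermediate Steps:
Function('c')(t, R) = Add(9, Mul(Rational(-1, 3), R))
D = Rational(1899, 1060790) (D = Mul(1899, Pow(1060790, -1)) = Mul(1899, Rational(1, 1060790)) = Rational(1899, 1060790) ≈ 0.0017902)
Function('y')(d, C) = 1 (Function('y')(d, C) = Mul(Add(C, d), Pow(Add(C, d), -1)) = 1)
j = Rational(-865730637199, 980675) (j = Add(-7, Add(Mul(553949, Pow(-980675, -1)), Mul(-882783, Pow(1, -1)))) = Add(-7, Add(Mul(553949, Rational(-1, 980675)), Mul(-882783, 1))) = Add(-7, Add(Rational(-553949, 980675), -882783)) = Add(-7, Rational(-865723772474, 980675)) = Rational(-865730637199, 980675) ≈ -8.8279e+5)
Add(D, j) = Add(Rational(1899, 1060790), Rational(-865730637199, 980675)) = Rational(-183671680154405077, 208058046650)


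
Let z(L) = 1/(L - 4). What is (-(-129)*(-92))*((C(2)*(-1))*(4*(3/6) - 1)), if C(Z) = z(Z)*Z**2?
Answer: -23736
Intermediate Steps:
z(L) = 1/(-4 + L)
C(Z) = Z**2/(-4 + Z)
(-(-129)*(-92))*((C(2)*(-1))*(4*(3/6) - 1)) = (-(-129)*(-92))*(((2**2/(-4 + 2))*(-1))*(4*(3/6) - 1)) = (-129*92)*(((4/(-2))*(-1))*(4*(3*(1/6)) - 1)) = -11868*(4*(-1/2))*(-1)*(4*(1/2) - 1) = -11868*(-2*(-1))*(2 - 1) = -23736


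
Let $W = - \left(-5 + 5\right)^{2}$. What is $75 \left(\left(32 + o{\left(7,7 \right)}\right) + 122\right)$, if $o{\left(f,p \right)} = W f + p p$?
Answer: $15225$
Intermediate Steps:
$W = 0$ ($W = - 0^{2} = \left(-1\right) 0 = 0$)
$o{\left(f,p \right)} = p^{2}$ ($o{\left(f,p \right)} = 0 f + p p = 0 + p^{2} = p^{2}$)
$75 \left(\left(32 + o{\left(7,7 \right)}\right) + 122\right) = 75 \left(\left(32 + 7^{2}\right) + 122\right) = 75 \left(\left(32 + 49\right) + 122\right) = 75 \left(81 + 122\right) = 75 \cdot 203 = 15225$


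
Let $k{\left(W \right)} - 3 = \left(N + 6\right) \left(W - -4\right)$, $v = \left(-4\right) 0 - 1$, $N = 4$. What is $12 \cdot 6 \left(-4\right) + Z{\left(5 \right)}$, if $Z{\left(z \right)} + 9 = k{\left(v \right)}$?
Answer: $-264$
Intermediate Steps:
$v = -1$ ($v = 0 - 1 = -1$)
$k{\left(W \right)} = 43 + 10 W$ ($k{\left(W \right)} = 3 + \left(4 + 6\right) \left(W - -4\right) = 3 + 10 \left(W + 4\right) = 3 + 10 \left(4 + W\right) = 3 + \left(40 + 10 W\right) = 43 + 10 W$)
$Z{\left(z \right)} = 24$ ($Z{\left(z \right)} = -9 + \left(43 + 10 \left(-1\right)\right) = -9 + \left(43 - 10\right) = -9 + 33 = 24$)
$12 \cdot 6 \left(-4\right) + Z{\left(5 \right)} = 12 \cdot 6 \left(-4\right) + 24 = 12 \left(-24\right) + 24 = -288 + 24 = -264$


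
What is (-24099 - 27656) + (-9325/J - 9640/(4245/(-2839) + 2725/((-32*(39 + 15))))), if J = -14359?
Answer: -2104256445687056/43282721393 ≈ -48617.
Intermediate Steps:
(-24099 - 27656) + (-9325/J - 9640/(4245/(-2839) + 2725/((-32*(39 + 15))))) = (-24099 - 27656) + (-9325/(-14359) - 9640/(4245/(-2839) + 2725/((-32*(39 + 15))))) = -51755 + (-9325*(-1/14359) - 9640/(4245*(-1/2839) + 2725/((-32*54)))) = -51755 + (9325/14359 - 9640/(-4245/2839 + 2725/(-1728))) = -51755 + (9325/14359 - 9640/(-4245/2839 + 2725*(-1/1728))) = -51755 + (9325/14359 - 9640/(-4245/2839 - 2725/1728)) = -51755 + (9325/14359 - 9640/(-15071635/4905792)) = -51755 + (9325/14359 - 9640*(-4905792/15071635)) = -51755 + (9325/14359 + 9458366976/3014327) = -51755 + 135840800007659/43282721393 = -2104256445687056/43282721393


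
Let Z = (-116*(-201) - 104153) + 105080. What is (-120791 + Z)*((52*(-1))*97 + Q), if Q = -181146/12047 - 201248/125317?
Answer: 105375537213303816/215670557 ≈ 4.8859e+8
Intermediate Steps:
Q = -3589301134/215670557 (Q = -181146*1/12047 - 201248*1/125317 = -25878/1721 - 201248/125317 = -3589301134/215670557 ≈ -16.643)
Z = 24243 (Z = (23316 - 104153) + 105080 = -80837 + 105080 = 24243)
(-120791 + Z)*((52*(-1))*97 + Q) = (-120791 + 24243)*((52*(-1))*97 - 3589301134/215670557) = -96548*(-52*97 - 3589301134/215670557) = -96548*(-5044 - 3589301134/215670557) = -96548*(-1091431590642/215670557) = 105375537213303816/215670557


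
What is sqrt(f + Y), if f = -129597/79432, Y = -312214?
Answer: I*sqrt(492476653389610)/39716 ≈ 558.76*I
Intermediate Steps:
f = -129597/79432 (f = -129597*1/79432 = -129597/79432 ≈ -1.6315)
sqrt(f + Y) = sqrt(-129597/79432 - 312214) = sqrt(-24799912045/79432) = I*sqrt(492476653389610)/39716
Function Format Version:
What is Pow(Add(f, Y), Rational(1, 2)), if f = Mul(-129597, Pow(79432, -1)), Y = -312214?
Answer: Mul(Rational(1, 39716), I, Pow(492476653389610, Rational(1, 2))) ≈ Mul(558.76, I)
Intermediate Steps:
f = Rational(-129597, 79432) (f = Mul(-129597, Rational(1, 79432)) = Rational(-129597, 79432) ≈ -1.6315)
Pow(Add(f, Y), Rational(1, 2)) = Pow(Add(Rational(-129597, 79432), -312214), Rational(1, 2)) = Pow(Rational(-24799912045, 79432), Rational(1, 2)) = Mul(Rational(1, 39716), I, Pow(492476653389610, Rational(1, 2)))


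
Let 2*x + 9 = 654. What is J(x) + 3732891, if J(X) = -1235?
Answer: 3731656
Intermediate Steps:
x = 645/2 (x = -9/2 + (½)*654 = -9/2 + 327 = 645/2 ≈ 322.50)
J(x) + 3732891 = -1235 + 3732891 = 3731656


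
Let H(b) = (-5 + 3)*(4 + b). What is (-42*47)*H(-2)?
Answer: 7896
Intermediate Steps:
H(b) = -8 - 2*b (H(b) = -2*(4 + b) = -8 - 2*b)
(-42*47)*H(-2) = (-42*47)*(-8 - 2*(-2)) = -1974*(-8 + 4) = -1974*(-4) = 7896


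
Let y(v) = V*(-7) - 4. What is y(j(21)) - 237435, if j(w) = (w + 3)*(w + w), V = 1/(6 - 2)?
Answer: -949763/4 ≈ -2.3744e+5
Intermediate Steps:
V = ¼ (V = 1/4 = ¼ ≈ 0.25000)
j(w) = 2*w*(3 + w) (j(w) = (3 + w)*(2*w) = 2*w*(3 + w))
y(v) = -23/4 (y(v) = (¼)*(-7) - 4 = -7/4 - 4 = -23/4)
y(j(21)) - 237435 = -23/4 - 237435 = -949763/4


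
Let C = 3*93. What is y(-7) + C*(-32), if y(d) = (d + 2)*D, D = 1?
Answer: -8933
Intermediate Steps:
y(d) = 2 + d (y(d) = (d + 2)*1 = (2 + d)*1 = 2 + d)
C = 279
y(-7) + C*(-32) = (2 - 7) + 279*(-32) = -5 - 8928 = -8933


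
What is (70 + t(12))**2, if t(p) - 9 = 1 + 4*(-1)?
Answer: 5776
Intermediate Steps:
t(p) = 6 (t(p) = 9 + (1 + 4*(-1)) = 9 + (1 - 4) = 9 - 3 = 6)
(70 + t(12))**2 = (70 + 6)**2 = 76**2 = 5776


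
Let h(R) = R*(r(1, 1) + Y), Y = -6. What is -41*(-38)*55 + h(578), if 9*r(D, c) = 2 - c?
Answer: 740576/9 ≈ 82286.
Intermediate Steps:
r(D, c) = 2/9 - c/9 (r(D, c) = (2 - c)/9 = 2/9 - c/9)
h(R) = -53*R/9 (h(R) = R*((2/9 - ⅑*1) - 6) = R*((2/9 - ⅑) - 6) = R*(⅑ - 6) = R*(-53/9) = -53*R/9)
-41*(-38)*55 + h(578) = -41*(-38)*55 - 53/9*578 = 1558*55 - 30634/9 = 85690 - 30634/9 = 740576/9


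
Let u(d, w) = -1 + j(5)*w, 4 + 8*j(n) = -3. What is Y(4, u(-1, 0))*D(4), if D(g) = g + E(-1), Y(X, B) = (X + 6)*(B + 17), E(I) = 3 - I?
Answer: 1280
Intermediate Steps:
j(n) = -7/8 (j(n) = -½ + (⅛)*(-3) = -½ - 3/8 = -7/8)
u(d, w) = -1 - 7*w/8
Y(X, B) = (6 + X)*(17 + B)
D(g) = 4 + g (D(g) = g + (3 - 1*(-1)) = g + (3 + 1) = g + 4 = 4 + g)
Y(4, u(-1, 0))*D(4) = (102 + 6*(-1 - 7/8*0) + 17*4 + (-1 - 7/8*0)*4)*(4 + 4) = (102 + 6*(-1 + 0) + 68 + (-1 + 0)*4)*8 = (102 + 6*(-1) + 68 - 1*4)*8 = (102 - 6 + 68 - 4)*8 = 160*8 = 1280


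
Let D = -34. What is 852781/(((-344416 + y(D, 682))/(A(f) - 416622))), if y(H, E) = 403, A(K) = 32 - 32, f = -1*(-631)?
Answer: 118429108594/114671 ≈ 1.0328e+6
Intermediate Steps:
f = 631
A(K) = 0
852781/(((-344416 + y(D, 682))/(A(f) - 416622))) = 852781/(((-344416 + 403)/(0 - 416622))) = 852781/((-344013/(-416622))) = 852781/((-344013*(-1/416622))) = 852781/(114671/138874) = 852781*(138874/114671) = 118429108594/114671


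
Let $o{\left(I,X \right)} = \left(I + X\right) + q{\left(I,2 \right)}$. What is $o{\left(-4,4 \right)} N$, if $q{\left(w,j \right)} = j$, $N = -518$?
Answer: $-1036$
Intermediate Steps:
$o{\left(I,X \right)} = 2 + I + X$ ($o{\left(I,X \right)} = \left(I + X\right) + 2 = 2 + I + X$)
$o{\left(-4,4 \right)} N = \left(2 - 4 + 4\right) \left(-518\right) = 2 \left(-518\right) = -1036$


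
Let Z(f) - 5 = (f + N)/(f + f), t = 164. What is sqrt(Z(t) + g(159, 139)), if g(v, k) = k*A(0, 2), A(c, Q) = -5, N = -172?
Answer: I*sqrt(1159931)/41 ≈ 26.268*I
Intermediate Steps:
g(v, k) = -5*k (g(v, k) = k*(-5) = -5*k)
Z(f) = 5 + (-172 + f)/(2*f) (Z(f) = 5 + (f - 172)/(f + f) = 5 + (-172 + f)/((2*f)) = 5 + (-172 + f)*(1/(2*f)) = 5 + (-172 + f)/(2*f))
sqrt(Z(t) + g(159, 139)) = sqrt((11/2 - 86/164) - 5*139) = sqrt((11/2 - 86*1/164) - 695) = sqrt((11/2 - 43/82) - 695) = sqrt(204/41 - 695) = sqrt(-28291/41) = I*sqrt(1159931)/41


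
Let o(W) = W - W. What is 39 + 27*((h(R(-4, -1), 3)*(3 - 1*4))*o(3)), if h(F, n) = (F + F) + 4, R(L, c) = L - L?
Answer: 39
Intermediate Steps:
R(L, c) = 0
o(W) = 0
h(F, n) = 4 + 2*F (h(F, n) = 2*F + 4 = 4 + 2*F)
39 + 27*((h(R(-4, -1), 3)*(3 - 1*4))*o(3)) = 39 + 27*(((4 + 2*0)*(3 - 1*4))*0) = 39 + 27*(((4 + 0)*(3 - 4))*0) = 39 + 27*((4*(-1))*0) = 39 + 27*(-4*0) = 39 + 27*0 = 39 + 0 = 39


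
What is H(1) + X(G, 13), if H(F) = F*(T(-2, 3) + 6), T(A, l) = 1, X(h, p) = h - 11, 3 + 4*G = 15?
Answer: -1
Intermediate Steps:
G = 3 (G = -¾ + (¼)*15 = -¾ + 15/4 = 3)
X(h, p) = -11 + h
H(F) = 7*F (H(F) = F*(1 + 6) = F*7 = 7*F)
H(1) + X(G, 13) = 7*1 + (-11 + 3) = 7 - 8 = -1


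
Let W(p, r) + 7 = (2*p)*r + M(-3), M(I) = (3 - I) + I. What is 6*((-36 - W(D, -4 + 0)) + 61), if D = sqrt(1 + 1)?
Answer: 174 + 48*sqrt(2) ≈ 241.88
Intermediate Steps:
M(I) = 3
D = sqrt(2) ≈ 1.4142
W(p, r) = -4 + 2*p*r (W(p, r) = -7 + ((2*p)*r + 3) = -7 + (2*p*r + 3) = -7 + (3 + 2*p*r) = -4 + 2*p*r)
6*((-36 - W(D, -4 + 0)) + 61) = 6*((-36 - (-4 + 2*sqrt(2)*(-4 + 0))) + 61) = 6*((-36 - (-4 + 2*sqrt(2)*(-4))) + 61) = 6*((-36 - (-4 - 8*sqrt(2))) + 61) = 6*((-36 + (4 + 8*sqrt(2))) + 61) = 6*((-32 + 8*sqrt(2)) + 61) = 6*(29 + 8*sqrt(2)) = 174 + 48*sqrt(2)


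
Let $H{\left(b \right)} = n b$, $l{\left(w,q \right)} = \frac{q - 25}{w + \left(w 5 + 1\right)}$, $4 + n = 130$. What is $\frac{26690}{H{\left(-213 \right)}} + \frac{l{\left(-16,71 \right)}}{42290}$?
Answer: $- \frac{26807411012}{26955751725} \approx -0.9945$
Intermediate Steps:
$n = 126$ ($n = -4 + 130 = 126$)
$l{\left(w,q \right)} = \frac{-25 + q}{1 + 6 w}$ ($l{\left(w,q \right)} = \frac{-25 + q}{w + \left(5 w + 1\right)} = \frac{-25 + q}{w + \left(1 + 5 w\right)} = \frac{-25 + q}{1 + 6 w}$)
$H{\left(b \right)} = 126 b$
$\frac{26690}{H{\left(-213 \right)}} + \frac{l{\left(-16,71 \right)}}{42290} = \frac{26690}{126 \left(-213\right)} + \frac{\frac{1}{1 + 6 \left(-16\right)} \left(-25 + 71\right)}{42290} = \frac{26690}{-26838} + \frac{1}{1 - 96} \cdot 46 \cdot \frac{1}{42290} = 26690 \left(- \frac{1}{26838}\right) + \frac{1}{-95} \cdot 46 \cdot \frac{1}{42290} = - \frac{13345}{13419} + \left(- \frac{1}{95}\right) 46 \cdot \frac{1}{42290} = - \frac{13345}{13419} - \frac{23}{2008775} = - \frac{26807411012}{26955751725}$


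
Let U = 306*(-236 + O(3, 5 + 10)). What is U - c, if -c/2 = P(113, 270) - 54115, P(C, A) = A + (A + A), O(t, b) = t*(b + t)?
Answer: -162302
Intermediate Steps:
P(C, A) = 3*A (P(C, A) = A + 2*A = 3*A)
c = 106610 (c = -2*(3*270 - 54115) = -2*(810 - 54115) = -2*(-53305) = 106610)
U = -55692 (U = 306*(-236 + 3*((5 + 10) + 3)) = 306*(-236 + 3*(15 + 3)) = 306*(-236 + 3*18) = 306*(-236 + 54) = 306*(-182) = -55692)
U - c = -55692 - 1*106610 = -55692 - 106610 = -162302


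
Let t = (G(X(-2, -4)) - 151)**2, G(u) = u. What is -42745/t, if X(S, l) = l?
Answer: -8549/4805 ≈ -1.7792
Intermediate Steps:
t = 24025 (t = (-4 - 151)**2 = (-155)**2 = 24025)
-42745/t = -42745/24025 = -42745*1/24025 = -8549/4805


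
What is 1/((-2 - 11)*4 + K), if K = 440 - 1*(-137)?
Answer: 1/525 ≈ 0.0019048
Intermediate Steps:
K = 577 (K = 440 + 137 = 577)
1/((-2 - 11)*4 + K) = 1/((-2 - 11)*4 + 577) = 1/(-13*4 + 577) = 1/(-52 + 577) = 1/525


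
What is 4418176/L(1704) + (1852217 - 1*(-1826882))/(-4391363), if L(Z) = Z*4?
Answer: 605523058597/935360319 ≈ 647.37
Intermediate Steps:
L(Z) = 4*Z
4418176/L(1704) + (1852217 - 1*(-1826882))/(-4391363) = 4418176/((4*1704)) + (1852217 - 1*(-1826882))/(-4391363) = 4418176/6816 + (1852217 + 1826882)*(-1/4391363) = 4418176*(1/6816) + 3679099*(-1/4391363) = 138068/213 - 3679099/4391363 = 605523058597/935360319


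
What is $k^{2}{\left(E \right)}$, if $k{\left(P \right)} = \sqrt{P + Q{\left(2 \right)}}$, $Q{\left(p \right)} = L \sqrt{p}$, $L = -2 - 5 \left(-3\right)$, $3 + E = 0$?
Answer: $-3 + 13 \sqrt{2} \approx 15.385$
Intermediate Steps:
$E = -3$ ($E = -3 + 0 = -3$)
$L = 13$ ($L = -2 - -15 = -2 + 15 = 13$)
$Q{\left(p \right)} = 13 \sqrt{p}$
$k{\left(P \right)} = \sqrt{P + 13 \sqrt{2}}$
$k^{2}{\left(E \right)} = \left(\sqrt{-3 + 13 \sqrt{2}}\right)^{2} = -3 + 13 \sqrt{2}$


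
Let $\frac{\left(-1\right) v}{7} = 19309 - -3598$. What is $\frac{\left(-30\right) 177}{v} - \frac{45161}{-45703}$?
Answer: $\frac{1069172017}{1046918621} \approx 1.0213$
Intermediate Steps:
$v = -160349$ ($v = - 7 \left(19309 - -3598\right) = - 7 \left(19309 + 3598\right) = \left(-7\right) 22907 = -160349$)
$\frac{\left(-30\right) 177}{v} - \frac{45161}{-45703} = \frac{\left(-30\right) 177}{-160349} - \frac{45161}{-45703} = \left(-5310\right) \left(- \frac{1}{160349}\right) - - \frac{45161}{45703} = \frac{5310}{160349} + \frac{45161}{45703} = \frac{1069172017}{1046918621}$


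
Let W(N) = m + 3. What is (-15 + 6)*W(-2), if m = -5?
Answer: 18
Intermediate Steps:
W(N) = -2 (W(N) = -5 + 3 = -2)
(-15 + 6)*W(-2) = (-15 + 6)*(-2) = -9*(-2) = 18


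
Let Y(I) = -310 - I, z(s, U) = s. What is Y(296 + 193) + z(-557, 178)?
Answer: -1356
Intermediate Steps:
Y(296 + 193) + z(-557, 178) = (-310 - (296 + 193)) - 557 = (-310 - 1*489) - 557 = (-310 - 489) - 557 = -799 - 557 = -1356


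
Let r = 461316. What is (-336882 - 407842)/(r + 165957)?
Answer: -744724/627273 ≈ -1.1872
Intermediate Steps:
(-336882 - 407842)/(r + 165957) = (-336882 - 407842)/(461316 + 165957) = -744724/627273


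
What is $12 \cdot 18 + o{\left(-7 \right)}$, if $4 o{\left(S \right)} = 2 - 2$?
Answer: $216$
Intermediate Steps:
$o{\left(S \right)} = 0$ ($o{\left(S \right)} = \frac{2 - 2}{4} = \frac{1}{4} \cdot 0 = 0$)
$12 \cdot 18 + o{\left(-7 \right)} = 12 \cdot 18 + 0 = 216 + 0 = 216$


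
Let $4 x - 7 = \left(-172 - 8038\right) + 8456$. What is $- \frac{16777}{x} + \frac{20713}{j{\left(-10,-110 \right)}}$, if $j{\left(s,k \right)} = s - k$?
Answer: $- \frac{1470411}{25300} \approx -58.119$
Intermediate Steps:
$x = \frac{253}{4}$ ($x = \frac{7}{4} + \frac{\left(-172 - 8038\right) + 8456}{4} = \frac{7}{4} + \frac{-8210 + 8456}{4} = \frac{7}{4} + \frac{1}{4} \cdot 246 = \frac{7}{4} + \frac{123}{2} = \frac{253}{4} \approx 63.25$)
$- \frac{16777}{x} + \frac{20713}{j{\left(-10,-110 \right)}} = - \frac{16777}{\frac{253}{4}} + \frac{20713}{-10 - -110} = \left(-16777\right) \frac{4}{253} + \frac{20713}{-10 + 110} = - \frac{67108}{253} + \frac{20713}{100} = - \frac{1470411}{25300}$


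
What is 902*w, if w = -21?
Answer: -18942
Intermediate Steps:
902*w = 902*(-21) = -18942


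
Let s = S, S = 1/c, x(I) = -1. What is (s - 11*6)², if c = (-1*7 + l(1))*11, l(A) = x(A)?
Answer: 33744481/7744 ≈ 4357.5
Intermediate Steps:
l(A) = -1
c = -88 (c = (-1*7 - 1)*11 = (-7 - 1)*11 = -8*11 = -88)
S = -1/88 (S = 1/(-88) = -1/88 ≈ -0.011364)
s = -1/88 ≈ -0.011364
(s - 11*6)² = (-1/88 - 11*6)² = (-1/88 - 66)² = (-5809/88)² = 33744481/7744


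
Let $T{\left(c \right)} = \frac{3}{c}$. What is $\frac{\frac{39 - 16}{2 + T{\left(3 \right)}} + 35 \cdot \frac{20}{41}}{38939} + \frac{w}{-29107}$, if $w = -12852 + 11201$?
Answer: $\frac{615079396}{10723683783} \approx 0.057357$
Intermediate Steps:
$w = -1651$
$\frac{\frac{39 - 16}{2 + T{\left(3 \right)}} + 35 \cdot \frac{20}{41}}{38939} + \frac{w}{-29107} = \frac{\frac{39 - 16}{2 + \frac{3}{3}} + 35 \cdot \frac{20}{41}}{38939} - \frac{1651}{-29107} = \left(\frac{23}{2 + 3 \cdot \frac{1}{3}} + 35 \cdot 20 \cdot \frac{1}{41}\right) \frac{1}{38939} - - \frac{127}{2239} = \left(\frac{23}{2 + 1} + 35 \cdot \frac{20}{41}\right) \frac{1}{38939} + \frac{127}{2239} = \left(\frac{23}{3} + \frac{700}{41}\right) \frac{1}{38939} + \frac{127}{2239} = \frac{3043}{123} \cdot \frac{1}{38939} + \frac{127}{2239} = \frac{3043}{4789497} + \frac{127}{2239} = \frac{615079396}{10723683783}$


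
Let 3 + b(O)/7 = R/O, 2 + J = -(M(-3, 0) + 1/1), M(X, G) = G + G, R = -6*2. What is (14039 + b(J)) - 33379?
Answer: -19333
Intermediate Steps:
R = -12
M(X, G) = 2*G
J = -3 (J = -2 - (2*0 + 1/1) = -2 - (0 + 1) = -2 - 1*1 = -2 - 1 = -3)
b(O) = -21 - 84/O (b(O) = -21 + 7*(-12/O) = -21 - 84/O)
(14039 + b(J)) - 33379 = (14039 + (-21 - 84/(-3))) - 33379 = (14039 + (-21 - 84*(-1/3))) - 33379 = (14039 + (-21 + 28)) - 33379 = (14039 + 7) - 33379 = 14046 - 33379 = -19333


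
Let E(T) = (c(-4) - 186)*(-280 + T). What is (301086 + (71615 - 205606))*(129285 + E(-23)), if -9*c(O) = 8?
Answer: 93195064015/3 ≈ 3.1065e+10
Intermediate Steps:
c(O) = -8/9 (c(O) = -1/9*8 = -8/9)
E(T) = 470960/9 - 1682*T/9 (E(T) = (-8/9 - 186)*(-280 + T) = -1682*(-280 + T)/9 = 470960/9 - 1682*T/9)
(301086 + (71615 - 205606))*(129285 + E(-23)) = (301086 + (71615 - 205606))*(129285 + (470960/9 - 1682/9*(-23))) = (301086 - 133991)*(129285 + (470960/9 + 38686/9)) = 167095*(129285 + 169882/3) = 167095*(557737/3) = 93195064015/3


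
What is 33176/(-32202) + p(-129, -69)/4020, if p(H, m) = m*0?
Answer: -16588/16101 ≈ -1.0302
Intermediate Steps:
p(H, m) = 0
33176/(-32202) + p(-129, -69)/4020 = 33176/(-32202) + 0/4020 = 33176*(-1/32202) + 0*(1/4020) = -16588/16101 + 0 = -16588/16101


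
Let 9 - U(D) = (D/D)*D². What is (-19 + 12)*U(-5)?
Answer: 112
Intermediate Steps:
U(D) = 9 - D² (U(D) = 9 - D/D*D² = 9 - D²)
(-19 + 12)*U(-5) = (-19 + 12)*(9 - 1*(-5)²) = -7*(9 - 1*25) = -7*(9 - 25) = -7*(-16) = 112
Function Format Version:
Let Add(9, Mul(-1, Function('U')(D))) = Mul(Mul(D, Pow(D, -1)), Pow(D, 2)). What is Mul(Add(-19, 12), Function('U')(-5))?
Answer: 112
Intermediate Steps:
Function('U')(D) = Add(9, Mul(-1, Pow(D, 2))) (Function('U')(D) = Add(9, Mul(-1, Mul(Mul(D, Pow(D, -1)), Pow(D, 2)))) = Add(9, Mul(-1, Mul(1, Pow(D, 2)))) = Add(9, Mul(-1, Pow(D, 2))))
Mul(Add(-19, 12), Function('U')(-5)) = Mul(Add(-19, 12), Add(9, Mul(-1, Pow(-5, 2)))) = Mul(-7, Add(9, Mul(-1, 25))) = Mul(-7, Add(9, -25)) = Mul(-7, -16) = 112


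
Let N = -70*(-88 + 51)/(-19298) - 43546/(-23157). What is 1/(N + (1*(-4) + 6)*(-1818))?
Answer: -223441893/812044535909 ≈ -0.00027516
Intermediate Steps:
N = 390187039/223441893 (N = -70*(-37)*(-1/19298) - 43546*(-1/23157) = 2590*(-1/19298) + 43546/23157 = -1295/9649 + 43546/23157 = 390187039/223441893 ≈ 1.7463)
1/(N + (1*(-4) + 6)*(-1818)) = 1/(390187039/223441893 + (1*(-4) + 6)*(-1818)) = 1/(390187039/223441893 + (-4 + 6)*(-1818)) = 1/(390187039/223441893 + 2*(-1818)) = 1/(390187039/223441893 - 3636) = 1/(-812044535909/223441893) = -223441893/812044535909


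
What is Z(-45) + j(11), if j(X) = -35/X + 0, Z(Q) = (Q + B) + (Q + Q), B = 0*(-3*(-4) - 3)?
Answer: -1520/11 ≈ -138.18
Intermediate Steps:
B = 0 (B = 0*(12 - 3) = 0*9 = 0)
Z(Q) = 3*Q (Z(Q) = (Q + 0) + (Q + Q) = Q + 2*Q = 3*Q)
j(X) = -35/X
Z(-45) + j(11) = 3*(-45) - 35/11 = -135 - 35*1/11 = -135 - 35/11 = -1520/11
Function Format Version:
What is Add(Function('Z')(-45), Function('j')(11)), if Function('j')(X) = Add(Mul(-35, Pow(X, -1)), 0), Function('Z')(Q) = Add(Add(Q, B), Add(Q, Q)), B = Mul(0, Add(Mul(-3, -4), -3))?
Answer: Rational(-1520, 11) ≈ -138.18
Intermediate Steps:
B = 0 (B = Mul(0, Add(12, -3)) = Mul(0, 9) = 0)
Function('Z')(Q) = Mul(3, Q) (Function('Z')(Q) = Add(Add(Q, 0), Add(Q, Q)) = Add(Q, Mul(2, Q)) = Mul(3, Q))
Function('j')(X) = Mul(-35, Pow(X, -1))
Add(Function('Z')(-45), Function('j')(11)) = Add(Mul(3, -45), Mul(-35, Pow(11, -1))) = Add(-135, Mul(-35, Rational(1, 11))) = Add(-135, Rational(-35, 11)) = Rational(-1520, 11)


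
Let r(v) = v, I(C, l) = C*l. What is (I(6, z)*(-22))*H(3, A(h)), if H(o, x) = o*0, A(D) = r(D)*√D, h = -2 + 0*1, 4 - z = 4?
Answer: 0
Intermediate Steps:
z = 0 (z = 4 - 1*4 = 4 - 4 = 0)
h = -2 (h = -2 + 0 = -2)
A(D) = D^(3/2) (A(D) = D*√D = D^(3/2))
H(o, x) = 0
(I(6, z)*(-22))*H(3, A(h)) = ((6*0)*(-22))*0 = (0*(-22))*0 = 0*0 = 0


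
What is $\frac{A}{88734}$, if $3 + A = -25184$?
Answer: $- \frac{25187}{88734} \approx -0.28385$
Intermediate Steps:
$A = -25187$ ($A = -3 - 25184 = -25187$)
$\frac{A}{88734} = - \frac{25187}{88734}$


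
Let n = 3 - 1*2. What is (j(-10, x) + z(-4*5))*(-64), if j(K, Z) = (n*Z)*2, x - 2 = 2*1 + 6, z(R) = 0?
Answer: -1280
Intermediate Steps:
n = 1 (n = 3 - 2 = 1)
x = 10 (x = 2 + (2*1 + 6) = 2 + (2 + 6) = 2 + 8 = 10)
j(K, Z) = 2*Z (j(K, Z) = (1*Z)*2 = Z*2 = 2*Z)
(j(-10, x) + z(-4*5))*(-64) = (2*10 + 0)*(-64) = (20 + 0)*(-64) = 20*(-64) = -1280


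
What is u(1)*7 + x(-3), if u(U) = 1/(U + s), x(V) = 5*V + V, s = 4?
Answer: -83/5 ≈ -16.600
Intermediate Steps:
x(V) = 6*V
u(U) = 1/(4 + U) (u(U) = 1/(U + 4) = 1/(4 + U))
u(1)*7 + x(-3) = 7/(4 + 1) + 6*(-3) = 7/5 - 18 = -83/5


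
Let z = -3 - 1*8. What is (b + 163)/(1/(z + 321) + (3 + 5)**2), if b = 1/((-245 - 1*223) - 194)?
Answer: 16725275/6567371 ≈ 2.5467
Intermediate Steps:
b = -1/662 (b = 1/((-245 - 223) - 194) = 1/(-468 - 194) = 1/(-662) = -1/662 ≈ -0.0015106)
z = -11 (z = -3 - 8 = -11)
(b + 163)/(1/(z + 321) + (3 + 5)**2) = (-1/662 + 163)/(1/(-11 + 321) + (3 + 5)**2) = 107905/(662*(1/310 + 8**2)) = 107905/(662*(1/310 + 64)) = 107905/(662*(19841/310)) = (107905/662)*(310/19841) = 16725275/6567371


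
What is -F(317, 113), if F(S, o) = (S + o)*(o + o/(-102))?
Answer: -2453795/51 ≈ -48114.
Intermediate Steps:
F(S, o) = 101*o*(S + o)/102 (F(S, o) = (S + o)*(o + o*(-1/102)) = (S + o)*(o - o/102) = (S + o)*(101*o/102) = 101*o*(S + o)/102)
-F(317, 113) = -101*113*(317 + 113)/102 = -101*113*430/102 = -1*2453795/51 = -2453795/51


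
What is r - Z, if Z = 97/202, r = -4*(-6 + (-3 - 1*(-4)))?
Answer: 3943/202 ≈ 19.520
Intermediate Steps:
r = 20 (r = -4*(-6 + (-3 + 4)) = -4*(-6 + 1) = -4*(-5) = 20)
Z = 97/202 (Z = 97*(1/202) = 97/202 ≈ 0.48020)
r - Z = 20 - 1*97/202 = 20 - 97/202 = 3943/202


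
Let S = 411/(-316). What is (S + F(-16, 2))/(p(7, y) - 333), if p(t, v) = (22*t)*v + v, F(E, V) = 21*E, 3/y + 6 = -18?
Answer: 213174/222701 ≈ 0.95722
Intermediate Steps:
y = -⅛ (y = 3/(-6 - 18) = 3/(-24) = 3*(-1/24) = -⅛ ≈ -0.12500)
S = -411/316 (S = 411*(-1/316) = -411/316 ≈ -1.3006)
p(t, v) = v + 22*t*v (p(t, v) = 22*t*v + v = v + 22*t*v)
(S + F(-16, 2))/(p(7, y) - 333) = (-411/316 + 21*(-16))/(-(1 + 22*7)/8 - 333) = (-411/316 - 336)/(-(1 + 154)/8 - 333) = -106587/(316*(-⅛*155 - 333)) = -106587/(316*(-155/8 - 333)) = -106587/(316*(-2819/8)) = -106587/316*(-8/2819) = 213174/222701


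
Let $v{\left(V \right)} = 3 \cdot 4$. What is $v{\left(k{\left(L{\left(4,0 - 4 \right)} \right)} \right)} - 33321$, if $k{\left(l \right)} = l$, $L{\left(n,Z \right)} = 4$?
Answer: $-33309$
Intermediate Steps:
$v{\left(V \right)} = 12$
$v{\left(k{\left(L{\left(4,0 - 4 \right)} \right)} \right)} - 33321 = 12 - 33321 = -33309$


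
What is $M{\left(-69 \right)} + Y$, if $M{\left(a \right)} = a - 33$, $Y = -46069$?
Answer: $-46171$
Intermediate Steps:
$M{\left(a \right)} = -33 + a$ ($M{\left(a \right)} = a - 33 = -33 + a$)
$M{\left(-69 \right)} + Y = \left(-33 - 69\right) - 46069 = -102 - 46069 = -46171$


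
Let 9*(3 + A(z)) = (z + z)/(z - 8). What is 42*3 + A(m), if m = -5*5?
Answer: 36581/297 ≈ 123.17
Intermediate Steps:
m = -25
A(z) = -3 + 2*z/(9*(-8 + z)) (A(z) = -3 + ((z + z)/(z - 8))/9 = -3 + ((2*z)/(-8 + z))/9 = -3 + (2*z/(-8 + z))/9 = -3 + 2*z/(9*(-8 + z)))
42*3 + A(m) = 42*3 + (216 - 25*(-25))/(9*(-8 - 25)) = 126 + (⅑)*(216 + 625)/(-33) = 126 + (⅑)*(-1/33)*841 = 126 - 841/297 = 36581/297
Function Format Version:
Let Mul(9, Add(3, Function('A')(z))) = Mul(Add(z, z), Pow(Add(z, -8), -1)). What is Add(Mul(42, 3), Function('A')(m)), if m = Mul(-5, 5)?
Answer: Rational(36581, 297) ≈ 123.17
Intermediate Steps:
m = -25
Function('A')(z) = Add(-3, Mul(Rational(2, 9), z, Pow(Add(-8, z), -1))) (Function('A')(z) = Add(-3, Mul(Rational(1, 9), Mul(Add(z, z), Pow(Add(z, -8), -1)))) = Add(-3, Mul(Rational(1, 9), Mul(Mul(2, z), Pow(Add(-8, z), -1)))) = Add(-3, Mul(Rational(1, 9), Mul(2, z, Pow(Add(-8, z), -1)))) = Add(-3, Mul(Rational(2, 9), z, Pow(Add(-8, z), -1))))
Add(Mul(42, 3), Function('A')(m)) = Add(Mul(42, 3), Mul(Rational(1, 9), Pow(Add(-8, -25), -1), Add(216, Mul(-25, -25)))) = Add(126, Mul(Rational(1, 9), Pow(-33, -1), Add(216, 625))) = Add(126, Mul(Rational(1, 9), Rational(-1, 33), 841)) = Add(126, Rational(-841, 297)) = Rational(36581, 297)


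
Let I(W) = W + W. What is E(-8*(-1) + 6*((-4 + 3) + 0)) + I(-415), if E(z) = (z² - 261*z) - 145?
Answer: -1493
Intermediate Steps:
I(W) = 2*W
E(z) = -145 + z² - 261*z
E(-8*(-1) + 6*((-4 + 3) + 0)) + I(-415) = (-145 + (-8*(-1) + 6*((-4 + 3) + 0))² - 261*(-8*(-1) + 6*((-4 + 3) + 0))) + 2*(-415) = (-145 + (8 + 6*(-1 + 0))² - 261*(8 + 6*(-1 + 0))) - 830 = (-145 + (8 + 6*(-1))² - 261*(8 + 6*(-1))) - 830 = (-145 + (8 - 6)² - 261*(8 - 6)) - 830 = (-145 + 2² - 261*2) - 830 = (-145 + 4 - 522) - 830 = -663 - 830 = -1493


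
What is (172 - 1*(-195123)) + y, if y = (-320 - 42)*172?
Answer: 133031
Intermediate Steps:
y = -62264 (y = -362*172 = -62264)
(172 - 1*(-195123)) + y = (172 - 1*(-195123)) - 62264 = (172 + 195123) - 62264 = 195295 - 62264 = 133031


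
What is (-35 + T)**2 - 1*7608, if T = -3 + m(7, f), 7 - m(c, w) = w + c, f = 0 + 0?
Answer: -6164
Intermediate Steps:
f = 0
m(c, w) = 7 - c - w (m(c, w) = 7 - (w + c) = 7 - (c + w) = 7 + (-c - w) = 7 - c - w)
T = -3 (T = -3 + (7 - 1*7 - 1*0) = -3 + (7 - 7 + 0) = -3 + 0 = -3)
(-35 + T)**2 - 1*7608 = (-35 - 3)**2 - 1*7608 = (-38)**2 - 7608 = 1444 - 7608 = -6164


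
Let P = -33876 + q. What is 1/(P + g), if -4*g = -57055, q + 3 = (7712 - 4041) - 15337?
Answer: -4/125125 ≈ -3.1968e-5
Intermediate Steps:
q = -11669 (q = -3 + ((7712 - 4041) - 15337) = -3 + (3671 - 15337) = -3 - 11666 = -11669)
g = 57055/4 (g = -¼*(-57055) = 57055/4 ≈ 14264.)
P = -45545 (P = -33876 - 11669 = -45545)
1/(P + g) = 1/(-45545 + 57055/4) = 1/(-125125/4) = -4/125125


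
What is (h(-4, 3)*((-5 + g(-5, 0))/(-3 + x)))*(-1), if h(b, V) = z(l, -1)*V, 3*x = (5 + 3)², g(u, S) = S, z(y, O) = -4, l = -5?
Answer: -36/11 ≈ -3.2727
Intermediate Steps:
x = 64/3 (x = (5 + 3)²/3 = (⅓)*8² = (⅓)*64 = 64/3 ≈ 21.333)
h(b, V) = -4*V
(h(-4, 3)*((-5 + g(-5, 0))/(-3 + x)))*(-1) = ((-4*3)*((-5 + 0)/(-3 + 64/3)))*(-1) = -(-60)/55/3*(-1) = -(-60)*3/55*(-1) = -12*(-3/11)*(-1) = (36/11)*(-1) = -36/11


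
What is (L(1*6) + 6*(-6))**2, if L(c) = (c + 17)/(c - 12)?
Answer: 57121/36 ≈ 1586.7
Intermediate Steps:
L(c) = (17 + c)/(-12 + c)
(L(1*6) + 6*(-6))**2 = ((17 + 1*6)/(-12 + 1*6) + 6*(-6))**2 = ((17 + 6)/(-12 + 6) - 36)**2 = (23/(-6) - 36)**2 = (-1/6*23 - 36)**2 = (-23/6 - 36)**2 = (-239/6)**2 = 57121/36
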